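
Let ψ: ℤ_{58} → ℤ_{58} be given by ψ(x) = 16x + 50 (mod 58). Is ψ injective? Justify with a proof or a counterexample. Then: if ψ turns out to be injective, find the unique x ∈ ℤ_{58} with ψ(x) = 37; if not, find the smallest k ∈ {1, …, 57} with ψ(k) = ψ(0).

We have gcd(16, 58) = 2 > 1. Taking u = 0 and v = 29: ψ(0) = 50 and ψ(29) = 16·29 + 50 = 514 ≡ 50 (mod 58).
So ψ(0) = ψ(29) while 0 ≠ 29, so ψ is not injective.
Since ψ is not injective, we find the least positive k with ψ(k) = ψ(0): this means 16k ≡ 0 (mod 58), i.e. 58 ∣ 16k. Since gcd(16, 58) = 2, dividing through by 2 this holds exactly when 29 ∣ 8k, and as gcd(8, 29) = 1, exactly when 29 ∣ k.
The smallest positive such k is 29.

29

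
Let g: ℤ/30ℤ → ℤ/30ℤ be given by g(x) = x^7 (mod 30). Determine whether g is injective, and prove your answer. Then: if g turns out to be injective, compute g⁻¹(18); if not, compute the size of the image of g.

Computing x^7 mod 30 for each x (by repeated squaring, reducing mod 30 at every step), the values g(0), g(1), …, g(29) are: 0, 1, 8, 27, 4, 5, 6, 13, 2, 9, 10, 11, 18, 7, 14, 15, 16, 23, 12, 19, 20, 21, 28, 17, 24, 25, 26, 3, 22, 29.
Every element of ℤ/30ℤ appears exactly once in this list, so g is a bijection, and in particular injective.
Since g is injective, we read off the preimage of 18 from the same table: g(12) = 18, so g⁻¹(18) = 12.

12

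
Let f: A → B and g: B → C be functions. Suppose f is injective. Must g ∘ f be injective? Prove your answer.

No. Take A = B = C = {1, 2}, f = identity (injective), and g(x) = 1 for every x.
Then (g ∘ f)(1) = 1 = (g ∘ f)(2) with 1 ≠ 2, so g ∘ f is not injective.

not injective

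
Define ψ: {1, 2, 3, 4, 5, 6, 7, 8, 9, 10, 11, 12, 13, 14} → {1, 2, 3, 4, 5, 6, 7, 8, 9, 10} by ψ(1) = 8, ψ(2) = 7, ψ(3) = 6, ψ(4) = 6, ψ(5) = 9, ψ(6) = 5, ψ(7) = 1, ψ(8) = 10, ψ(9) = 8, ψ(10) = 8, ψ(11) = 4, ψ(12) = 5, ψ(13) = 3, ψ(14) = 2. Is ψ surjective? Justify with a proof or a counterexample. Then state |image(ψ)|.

Every element of the codomain has a preimage: 1 = ψ(7), 2 = ψ(14), 3 = ψ(13), 4 = ψ(11), 5 = ψ(6), 6 = ψ(3), 7 = ψ(2), 8 = ψ(1), 9 = ψ(5), 10 = ψ(8).
So ψ is surjective.
The image of ψ is {1, 2, 3, 4, 5, 6, 7, 8, 9, 10}, which has 10 elements.

10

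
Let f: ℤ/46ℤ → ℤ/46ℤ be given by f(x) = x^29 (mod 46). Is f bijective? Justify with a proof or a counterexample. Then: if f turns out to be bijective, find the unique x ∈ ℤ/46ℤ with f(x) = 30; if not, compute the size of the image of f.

34

Computing x^29 mod 46 for each x (by repeated squaring, reducing mod 46 at every step), the values f(0), f(1), …, f(45) are: 0, 1, 36, 25, 8, 17, 26, 5, 12, 27, 14, 7, 16, 9, 42, 11, 18, 43, 6, 15, 44, 33, 22, 23, 24, 13, 2, 31, 40, 3, 28, 35, 4, 37, 30, 39, 32, 19, 34, 41, 20, 29, 38, 21, 10, 45.
Every element of ℤ/46ℤ appears exactly once in this list, so f is a bijection, and in particular bijective.
Since f is bijective, we read off the preimage of 30 from the same table: f(34) = 30, so f⁻¹(30) = 34.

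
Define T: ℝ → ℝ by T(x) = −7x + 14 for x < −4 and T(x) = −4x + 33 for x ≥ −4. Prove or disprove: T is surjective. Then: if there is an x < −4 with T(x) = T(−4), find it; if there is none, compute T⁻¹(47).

Both pieces are strictly decreasing (slopes −7 and −4), so each is injective on its own interval.
The left piece maps (−∞, −4) onto (42, ∞); the right piece maps [−4, ∞) onto (−∞, 49].
The union (42, ∞) ∪ (−∞, 49] covers ℝ, so T is surjective.
For the follow-up: the images overlap, so an x < −4 with T(x) = T(−4) exists. T(−4) = 49; solving −7x + 14 = 49 for x < −4 gives x = (49 − 14)/(−7) = −5.

-5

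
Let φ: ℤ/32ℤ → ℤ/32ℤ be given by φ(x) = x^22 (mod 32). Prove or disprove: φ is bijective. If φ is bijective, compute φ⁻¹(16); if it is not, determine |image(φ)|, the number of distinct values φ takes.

φ(0) = 0^22 = 0.
φ(2): Repeated squaring mod 32: 2^1 ≡ 2, 2^2 ≡ 2² = 4, 2^4 ≡ 4² = 16, 2^8 ≡ 16² = 256 ≡ 0, 2^16 ≡ 0² = 0. Since 22 = 16 + 4 + 2, 2^22 ≡ 0·16·4: 0·16 = 0, then 0·4 = 0. So 2^22 ≡ 0 (mod 32).
So φ(0) = φ(2) = 0 while 0 ≠ 2, so φ is not injective, hence not bijective.
Since φ is not bijective, we determine |image(φ)|. Computing x^22 mod 32 for each x (by repeated squaring, reducing mod 32 at every step), the values φ(0), φ(1), …, φ(31) are: 0, 1, 0, 25, 0, 9, 0, 17, 0, 17, 0, 9, 0, 25, 0, 1, 0, 1, 0, 25, 0, 9, 0, 17, 0, 17, 0, 9, 0, 25, 0, 1.
The distinct values are {0, 1, 9, 17, 25}; there are 5 of them.

5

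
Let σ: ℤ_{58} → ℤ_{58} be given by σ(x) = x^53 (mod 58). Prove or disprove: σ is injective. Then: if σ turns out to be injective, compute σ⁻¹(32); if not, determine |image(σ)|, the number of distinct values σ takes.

50

Computing x^53 mod 58 for each x (by repeated squaring, reducing mod 58 at every step), the values σ(0), σ(1), …, σ(57) are: 0, 1, 40, 43, 34, 13, 38, 23, 26, 51, 56, 19, 12, 33, 50, 37, 54, 17, 10, 31, 36, 3, 6, 49, 16, 53, 44, 47, 28, 29, 30, 11, 14, 5, 42, 9, 52, 55, 22, 27, 48, 41, 4, 21, 8, 25, 46, 39, 2, 7, 32, 35, 20, 45, 24, 15, 18, 57.
Every element of ℤ_{58} appears exactly once in this list, so σ is a bijection, and in particular injective.
Since σ is injective, we read off the preimage of 32 from the same table: σ(50) = 32, so σ⁻¹(32) = 50.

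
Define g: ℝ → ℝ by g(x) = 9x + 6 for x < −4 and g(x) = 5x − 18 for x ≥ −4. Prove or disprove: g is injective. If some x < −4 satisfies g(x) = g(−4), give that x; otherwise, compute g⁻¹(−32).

-44/9

Both pieces are strictly increasing (slopes 9 and 5), so each is injective on its own interval.
The left piece maps (−∞, −4) onto (−∞, −30); the right piece maps [−4, ∞) onto [−38, ∞).
These images overlap. In particular g(−4) = −38 (right piece), and solving 9x + 6 = −38 on the left piece gives x = −44/9 < −4.
So g(−44/9) = g(−4) with −44/9 ≠ −4, and g is not injective. This x = −44/9 is the requested value below −4.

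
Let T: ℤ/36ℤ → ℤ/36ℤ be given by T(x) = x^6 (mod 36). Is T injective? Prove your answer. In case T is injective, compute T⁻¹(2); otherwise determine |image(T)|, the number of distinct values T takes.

4

T(2): Repeated squaring mod 36: 2^1 ≡ 2, 2^2 ≡ 2² = 4, 2^4 ≡ 4² = 16. Since 6 = 4 + 2, 2^6 ≡ 16·4: 16·4 = 64 ≡ 28. So 2^6 ≡ 28 (mod 36).
T(4): Repeated squaring mod 36: 4^1 ≡ 4, 4^2 ≡ 4² = 16, 4^4 ≡ 16² = 256 ≡ 4. Since 6 = 4 + 2, 4^6 ≡ 4·16: 4·16 = 64 ≡ 28. So 4^6 ≡ 28 (mod 36).
So T(2) = T(4) = 28 while 2 ≠ 4, hence T is not injective.
Since T is not injective, we determine |image(T)|. Computing x^6 mod 36 for each x (by repeated squaring, reducing mod 36 at every step), the values T(0), T(1), …, T(35) are: 0, 1, 28, 9, 28, 1, 0, 1, 28, 9, 28, 1, 0, 1, 28, 9, 28, 1, 0, 1, 28, 9, 28, 1, 0, 1, 28, 9, 28, 1, 0, 1, 28, 9, 28, 1.
The distinct values are {0, 1, 9, 28}; there are 4 of them.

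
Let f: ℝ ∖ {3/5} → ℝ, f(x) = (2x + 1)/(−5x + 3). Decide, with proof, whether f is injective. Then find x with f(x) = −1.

4/3

Suppose f(u) = f(v). Cross-multiplying: (2u + 1)(−5v + 3) = (2v + 1)(−5u + 3).
Expanding both sides and cancelling the symmetric terms leaves 11·(u − v) = 0. Since 11 ≠ 0, u = v. So f is injective.
Solving f(x) = −1: cross-multiplying gives 2x + 1 = −1(−5x + 3), which rearranges to −3x = −4, so x = 4/3.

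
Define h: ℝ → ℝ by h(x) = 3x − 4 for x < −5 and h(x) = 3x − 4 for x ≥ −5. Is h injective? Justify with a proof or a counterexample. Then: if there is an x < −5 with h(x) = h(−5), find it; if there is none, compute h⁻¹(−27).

-23/3

Both pieces are strictly increasing (slopes 3 and 3), so each is injective on its own interval.
The left piece maps (−∞, −5) onto (−∞, −19); the right piece maps [−5, ∞) onto [−19, ∞).
These images are disjoint, so no value is attained by both pieces. Thus h is injective.
Because the two images are disjoint, no x < −5 has h(x) = h(−5), so we compute h⁻¹(−27): −27 lies in (−∞, −19), so solve 3x − 4 = −27: x = (−27 + 4)/3 = −23/3.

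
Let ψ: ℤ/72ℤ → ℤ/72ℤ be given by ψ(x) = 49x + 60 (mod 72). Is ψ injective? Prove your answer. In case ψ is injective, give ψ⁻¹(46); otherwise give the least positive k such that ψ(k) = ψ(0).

10

If ψ(a) = ψ(b), then 49a ≡ 49b (mod 72). Because gcd(49, 72) = 1, we may cancel 49 to get a ≡ b (mod 72).
Thus ψ is injective.
We now compute 49⁻¹ mod 72 explicitly. Euclid's algorithm: 72 = 1·49 + 23, 49 = 2·23 + 3, 23 = 7·3 + 2, 3 = 1·2 + 1; back-substituting gives 1 = 25·49 − 17·72, so 49⁻¹ ≡ 25 (mod 72).
Since ψ is injective, we compute ψ⁻¹(46): solve 49x + 60 ≡ 46 (mod 72), i.e. 49x ≡ 58 (mod 72).
Multiplying by 49⁻¹ = 25 gives x ≡ 25·58 = 1450 = 20·72 + 10 ≡ 10 (mod 72).
Check: ψ(10) = 49·10 + 60 = 550 = 7·72 + 46 ≡ 46 (mod 72).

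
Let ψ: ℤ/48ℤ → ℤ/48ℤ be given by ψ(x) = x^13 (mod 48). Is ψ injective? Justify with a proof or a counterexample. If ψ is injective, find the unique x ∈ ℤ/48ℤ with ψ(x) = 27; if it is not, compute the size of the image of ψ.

ψ(0) = 0^13 = 0.
ψ(6): Repeated squaring mod 48: 6^1 ≡ 6, 6^2 ≡ 6² = 36, 6^4 ≡ 36² = 1296 ≡ 0, 6^8 ≡ 0² = 0. Since 13 = 8 + 4 + 1, 6^13 ≡ 0·0·6: 0·0 = 0, then 0·6 = 0. So 6^13 ≡ 0 (mod 48).
So ψ(0) = ψ(6) = 0 while 0 ≠ 6, thus ψ is not injective.
Since ψ is not injective, we determine |image(ψ)|. Computing x^13 mod 48 for each x (by repeated squaring, reducing mod 48 at every step), the values ψ(0), ψ(1), …, ψ(47) are: 0, 1, 32, 3, 16, 5, 0, 7, 32, 9, 16, 11, 0, 13, 32, 15, 16, 17, 0, 19, 32, 21, 16, 23, 0, 25, 32, 27, 16, 29, 0, 31, 32, 33, 16, 35, 0, 37, 32, 39, 16, 41, 0, 43, 32, 45, 16, 47.
The distinct values are {0, 1, 3, 5, 7, 9, 11, 13, 15, 16, 17, 19, 21, 23, 25, 27, 29, 31, 32, 33, 35, 37, 39, 41, 43, 45, 47}; there are 27 of them.

27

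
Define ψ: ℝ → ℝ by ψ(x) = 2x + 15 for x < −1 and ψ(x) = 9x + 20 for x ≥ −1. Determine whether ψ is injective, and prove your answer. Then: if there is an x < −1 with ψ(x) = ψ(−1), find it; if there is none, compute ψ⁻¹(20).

Both pieces are strictly increasing (slopes 2 and 9), so each is injective on its own interval.
The left piece maps (−∞, −1) onto (−∞, 13); the right piece maps [−1, ∞) onto [11, ∞).
These images overlap. In particular ψ(−1) = 11 (right piece), and solving 2x + 15 = 11 on the left piece gives x = −2 < −1.
So ψ(−2) = ψ(−1) with −2 ≠ −1, and ψ is not injective. This x = −2 is the requested value below −1.

-2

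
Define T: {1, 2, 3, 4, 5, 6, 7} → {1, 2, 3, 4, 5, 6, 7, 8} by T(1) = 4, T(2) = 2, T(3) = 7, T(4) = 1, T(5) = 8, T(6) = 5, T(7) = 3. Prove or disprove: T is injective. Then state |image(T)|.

The values T(1), …, T(7) are 4, 2, 7, 1, 8, 5, 3 — all distinct.
So T(u) = T(v) only when u = v, and T is injective.
The image of T is {1, 2, 3, 4, 5, 7, 8}, which has 7 elements.

7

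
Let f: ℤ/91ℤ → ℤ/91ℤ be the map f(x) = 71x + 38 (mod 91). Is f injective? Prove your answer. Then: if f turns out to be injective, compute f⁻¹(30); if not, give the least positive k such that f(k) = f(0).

Recall: injectivity means: for all s, t in the domain, f(s) = f(t) implies s = t.
Suppose f(s) = f(t) in ℤ/91ℤ. Then 71s + 38 ≡ 71t + 38 (mod 91), thus 71(s − t) ≡ 0 (mod 91).
Since gcd(71, 91) = 1, 71 is invertible modulo 91, thus s − t ≡ 0 (mod 91), i.e. s = t.
Therefore f is injective.
We now compute 71⁻¹ mod 91 explicitly. Euclid's algorithm: 91 = 1·71 + 20, 71 = 3·20 + 11, 20 = 1·11 + 9, 11 = 1·9 + 2, 9 = 4·2 + 1; back-substituting gives 1 = 50·71 − 39·91, so 71⁻¹ ≡ 50 (mod 91).
Since f is injective, we find f⁻¹(30): we need 71x ≡ 30 − 38 ≡ 83 (mod 91). Using 71⁻¹ = 50: x ≡ 50·83 = 4150 = 45·91 + 55, so x = 55.
Check: f(55) = 71·55 + 38 = 3943 = 43·91 + 30 ≡ 30 (mod 91).

55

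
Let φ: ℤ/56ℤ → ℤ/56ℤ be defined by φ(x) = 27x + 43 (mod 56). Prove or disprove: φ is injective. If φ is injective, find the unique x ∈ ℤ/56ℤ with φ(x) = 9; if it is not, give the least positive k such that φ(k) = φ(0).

34

By definition, φ is injective if φ(a) = φ(b) implies a = b.
If φ(a) = φ(b), then 27a ≡ 27b (mod 56). Because gcd(27, 56) = 1, we may cancel 27 to get a ≡ b (mod 56).
Therefore φ is injective.
We now compute 27⁻¹ mod 56 explicitly. Euclid's algorithm: 56 = 2·27 + 2, 27 = 13·2 + 1; back-substituting gives 1 = 27·27 − 13·56, so 27⁻¹ ≡ 27 (mod 56).
Since φ is injective, we compute φ⁻¹(9): solve 27x + 43 ≡ 9 (mod 56), i.e. 27x ≡ 22 (mod 56).
Multiplying by 27⁻¹ = 27 gives x ≡ 27·22 = 594 = 10·56 + 34 ≡ 34 (mod 56).
Check: φ(34) = 27·34 + 43 = 961 = 17·56 + 9 ≡ 9 (mod 56).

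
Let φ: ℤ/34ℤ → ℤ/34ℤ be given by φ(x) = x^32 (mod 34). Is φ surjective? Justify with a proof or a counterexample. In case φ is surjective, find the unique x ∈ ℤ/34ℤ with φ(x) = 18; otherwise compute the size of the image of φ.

4

φ(1) = 1^32 = 1.
φ(3): Repeated squaring mod 34: 3^1 ≡ 3, 3^2 ≡ 3² = 9, 3^4 ≡ 9² = 81 ≡ 13, 3^8 ≡ 13² = 169 ≡ 33, 3^16 ≡ 33² = 1089 ≡ 1, 3^32 ≡ 1² = 1. So 3^32 ≡ 1 (mod 34).
So φ(1) = φ(3) = 1 while 1 ≠ 3, so φ is not injective.
A non-injective map from the 34-element set ℤ/34ℤ to itself takes at most 33 distinct values, so it cannot be surjective. Thus φ is not surjective.
Since φ is not surjective, we determine |image(φ)|. Computing x^32 mod 34 for each x (by repeated squaring, reducing mod 34 at every step), the values φ(0), φ(1), …, φ(33) are: 0, 1, 18, 1, 18, 1, 18, 1, 18, 1, 18, 1, 18, 1, 18, 1, 18, 17, 18, 1, 18, 1, 18, 1, 18, 1, 18, 1, 18, 1, 18, 1, 18, 1.
The distinct values are {0, 1, 17, 18}; there are 4 of them.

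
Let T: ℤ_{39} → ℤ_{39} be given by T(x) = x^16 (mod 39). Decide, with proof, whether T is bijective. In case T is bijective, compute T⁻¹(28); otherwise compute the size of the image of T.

T(1) = 1^16 = 1.
T(5): Repeated squaring mod 39: 5^1 ≡ 5, 5^2 ≡ 5² = 25, 5^4 ≡ 25² = 625 ≡ 1, 5^8 ≡ 1² = 1, 5^16 ≡ 1² = 1. So 5^16 ≡ 1 (mod 39).
So T(1) = T(5) = 1 while 1 ≠ 5, hence T is not injective, hence not bijective.
Since T is not bijective, we determine |image(T)|. Computing x^16 mod 39 for each x (by repeated squaring, reducing mod 39 at every step), the values T(0), T(1), …, T(38) are: 0, 1, 16, 3, 22, 1, 9, 22, 1, 9, 16, 16, 27, 13, 1, 3, 16, 22, 27, 22, 22, 27, 22, 16, 3, 1, 13, 27, 16, 16, 9, 1, 22, 9, 1, 22, 3, 16, 1.
The distinct values are {0, 1, 3, 9, 13, 16, 22, 27}; there are 8 of them.

8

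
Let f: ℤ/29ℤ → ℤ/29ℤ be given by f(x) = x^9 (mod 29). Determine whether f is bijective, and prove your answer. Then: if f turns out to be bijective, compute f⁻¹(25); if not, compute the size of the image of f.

24

Since 29 is prime, the nonzero elements of ℤ/29ℤ form a cyclic group of order 28.
As gcd(9, 28) = 1, raising to the 9th power is a bijection on this group: if x_1^9 ≡ x_2^9 then (x_1x_2^{−1})^9 = 1, and the only element of order dividing gcd(9, 28) = 1 is 1, so x_1 = x_2.
With f(0) = 0 this makes f injective on all of ℤ/29ℤ, hence bijective (finite equal-size domain and codomain). In particular f is bijective.
Since f is bijective, we find the preimage of 25. The inverse of x ↦ x^9 on (ℤ/29ℤ)^× is x ↦ x^25, because 9·25 = 225 = 8·28 + 1 ≡ 1 (mod 28) and x^{28} = 1 for x ≠ 0 (Fermat). So f⁻¹(25) = 25^25 mod 29.
Repeated squaring mod 29: 25^1 ≡ 25, 25^2 ≡ 25² = 625 ≡ 16, 25^4 ≡ 16² = 256 ≡ 24, 25^8 ≡ 24² = 576 ≡ 25, 25^16 ≡ 25² = 625 ≡ 16. Since 25 = 16 + 8 + 1, 25^25 ≡ 16·25·25: 16·25 = 400 ≡ 23, then 23·25 = 575 ≡ 24. So 25^25 ≡ 24 (mod 29).
Hence f⁻¹(25) = 24.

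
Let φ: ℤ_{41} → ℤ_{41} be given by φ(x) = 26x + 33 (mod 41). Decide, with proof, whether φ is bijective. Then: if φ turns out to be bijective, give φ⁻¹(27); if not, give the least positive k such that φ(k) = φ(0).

25

Suppose φ(a) = φ(b) in ℤ_{41}. Then 26a + 33 ≡ 26b + 33 (mod 41), therefore 26(a − b) ≡ 0 (mod 41).
Since gcd(26, 41) = 1, 26 is invertible modulo 41, therefore a − b ≡ 0 (mod 41), i.e. a = b.
We now compute 26⁻¹ mod 41 explicitly. Euclid's algorithm: 41 = 1·26 + 15, 26 = 1·15 + 11, 15 = 1·11 + 4, 11 = 2·4 + 3, 4 = 1·3 + 1; back-substituting gives 1 = 30·26 − 19·41, so 26⁻¹ ≡ 30 (mod 41).
For any y ∈ ℤ_{41}, x = 30(y − 33) mod 41 satisfies φ(x) = 26·30(y − 33) + 33 ≡ y (since 26·30 ≡ 1 mod 41). So every y has a preimage.
Thus φ is bijective.
Since φ is bijective, we find φ⁻¹(27): we need 26x ≡ 27 − 33 ≡ 35 (mod 41). Using 26⁻¹ = 30: x ≡ 30·35 = 1050 = 25·41 + 25, so x = 25.
Check: φ(25) = 26·25 + 33 = 683 = 16·41 + 27 ≡ 27 (mod 41).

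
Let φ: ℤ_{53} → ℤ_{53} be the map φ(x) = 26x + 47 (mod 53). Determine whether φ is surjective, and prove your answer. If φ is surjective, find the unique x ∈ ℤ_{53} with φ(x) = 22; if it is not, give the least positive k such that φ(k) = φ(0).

Since gcd(26, 53) = 1, 26 is invertible modulo 53. Euclid's algorithm: 53 = 2·26 + 1; back-substituting gives 1 = 51·26 − 25·53, so 26⁻¹ ≡ 51 (mod 53).
Then y ↦ 51(y − 47) is a two-sided inverse to φ, so every y ∈ ℤ_{53} has a preimage.
Hence φ is surjective.
Since φ is surjective, we find φ⁻¹(22): we need 26x ≡ 22 − 47 ≡ 28 (mod 53). Using 26⁻¹ = 51: x ≡ 51·28 = 1428 = 26·53 + 50, so x = 50.
Check: φ(50) = 26·50 + 47 = 1347 = 25·53 + 22 ≡ 22 (mod 53).

50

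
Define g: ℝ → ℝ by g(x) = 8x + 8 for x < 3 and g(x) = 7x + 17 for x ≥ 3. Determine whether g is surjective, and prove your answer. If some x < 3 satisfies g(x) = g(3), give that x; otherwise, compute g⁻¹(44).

27/7

Both pieces are strictly increasing (slopes 8 and 7), so each is injective on its own interval.
The left piece maps (−∞, 3) onto (−∞, 32); the right piece maps [3, ∞) onto [38, ∞).
The union (−∞, 32) ∪ [38, ∞) omits the interval between 32 and 38; in particular 32 has no preimage. So g is not surjective.
Because the two images are disjoint, no x < 3 has g(x) = g(3), so we compute g⁻¹(44): 44 lies in [38, ∞), so solve 7x + 17 = 44: x = (44 − 17)/7 = 27/7.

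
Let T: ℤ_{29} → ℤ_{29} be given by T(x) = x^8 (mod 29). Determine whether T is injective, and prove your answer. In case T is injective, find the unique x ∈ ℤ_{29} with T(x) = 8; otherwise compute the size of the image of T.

8

T(2): Repeated squaring mod 29: 2^1 ≡ 2, 2^2 ≡ 2² = 4, 2^4 ≡ 4² = 16, 2^8 ≡ 16² = 256 ≡ 24. So 2^8 ≡ 24 (mod 29).
T(5): Repeated squaring mod 29: 5^1 ≡ 5, 5^2 ≡ 5² = 25, 5^4 ≡ 25² = 625 ≡ 16, 5^8 ≡ 16² = 256 ≡ 24. So 5^8 ≡ 24 (mod 29).
So T(2) = T(5) = 24 while 2 ≠ 5, thus T is not injective.
Since T is not injective, we determine |image(T)|. Computing x^8 mod 29 for each x (by repeated squaring, reducing mod 29 at every step), the values T(0), T(1), …, T(28) are: 0, 1, 24, 7, 25, 24, 23, 7, 20, 20, 25, 16, 1, 16, 23, 23, 16, 1, 16, 25, 20, 20, 7, 23, 24, 25, 7, 24, 1.
The distinct values are {0, 1, 7, 16, 20, 23, 24, 25}; there are 8 of them.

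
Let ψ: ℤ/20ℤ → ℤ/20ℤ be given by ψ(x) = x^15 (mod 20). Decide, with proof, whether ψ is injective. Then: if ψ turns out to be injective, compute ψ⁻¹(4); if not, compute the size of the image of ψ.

15

ψ(0) = 0^15 = 0.
ψ(10): Repeated squaring mod 20: 10^1 ≡ 10, 10^2 ≡ 10² = 100 ≡ 0, 10^4 ≡ 0² = 0, 10^8 ≡ 0² = 0. Since 15 = 8 + 4 + 2 + 1, 10^15 ≡ 0·0·0·10: 0·0 = 0, then 0·0 = 0, then 0·10 = 0. So 10^15 ≡ 0 (mod 20).
So ψ(0) = ψ(10) = 0 while 0 ≠ 10, so ψ is not injective.
Since ψ is not injective, we determine |image(ψ)|. Computing x^15 mod 20 for each x (by repeated squaring, reducing mod 20 at every step), the values ψ(0), ψ(1), …, ψ(19) are: 0, 1, 8, 7, 4, 5, 16, 3, 12, 9, 0, 11, 8, 17, 4, 15, 16, 13, 12, 19.
The distinct values are {0, 1, 3, 4, 5, 7, 8, 9, 11, 12, 13, 15, 16, 17, 19}; there are 15 of them.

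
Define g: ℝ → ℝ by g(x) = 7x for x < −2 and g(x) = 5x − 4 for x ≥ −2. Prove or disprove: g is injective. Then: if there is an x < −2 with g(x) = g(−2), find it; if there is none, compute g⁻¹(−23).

Both pieces are strictly increasing (slopes 7 and 5), so each is injective on its own interval.
The left piece maps (−∞, −2) onto (−∞, −14); the right piece maps [−2, ∞) onto [−14, ∞).
These images are disjoint, so no value is attained by both pieces. Thus g is injective.
Because the two images are disjoint, no x < −2 has g(x) = g(−2), so we compute g⁻¹(−23): −23 lies in (−∞, −14), so solve 7x = −23: x = (−23 − 0)/7 = −23/7.

-23/7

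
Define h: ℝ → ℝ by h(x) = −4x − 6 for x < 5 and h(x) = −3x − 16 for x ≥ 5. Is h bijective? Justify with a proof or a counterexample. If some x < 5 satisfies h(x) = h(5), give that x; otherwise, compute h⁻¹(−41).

25/3

Both pieces are strictly decreasing (slopes −4 and −3), so each is injective on its own interval.
The left piece maps (−∞, 5) onto (−26, ∞); the right piece maps [5, ∞) onto (−∞, −31].
The images leave a gap (−26 has no preimage), so h is not surjective, hence not bijective.
Because the two images are disjoint, no x < 5 has h(x) = h(5), so we compute h⁻¹(−41): −41 lies in (−∞, −31], so solve −3x − 16 = −41: x = (−41 + 16)/(−3) = 25/3.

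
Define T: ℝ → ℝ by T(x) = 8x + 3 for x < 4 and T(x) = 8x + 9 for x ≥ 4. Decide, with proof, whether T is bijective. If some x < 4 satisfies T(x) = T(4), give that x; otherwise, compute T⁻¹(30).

Both pieces are strictly increasing (slopes 8 and 8), so each is injective on its own interval.
The left piece maps (−∞, 4) onto (−∞, 35); the right piece maps [4, ∞) onto [41, ∞).
The images leave a gap (35 has no preimage), so T is not surjective, hence not bijective.
Because the two images are disjoint, no x < 4 has T(x) = T(4), so we compute T⁻¹(30): 30 lies in (−∞, 35), so solve 8x + 3 = 30: x = (30 − 3)/8 = 27/8.

27/8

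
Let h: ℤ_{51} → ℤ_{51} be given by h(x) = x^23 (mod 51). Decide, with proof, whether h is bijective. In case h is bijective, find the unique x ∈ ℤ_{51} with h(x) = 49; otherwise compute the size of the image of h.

25

Computing x^23 mod 51 for each x (by repeated squaring, reducing mod 51 at every step), the values h(0), h(1), …, h(50) are: 0, 1, 26, 45, 13, 44, 48, 46, 32, 36, 22, 20, 24, 4, 23, 42, 16, 17, 18, 43, 11, 30, 10, 14, 12, 49, 2, 39, 37, 41, 21, 40, 8, 33, 34, 35, 9, 28, 47, 27, 31, 29, 15, 19, 5, 3, 7, 38, 6, 25, 50.
Every element of ℤ_{51} appears exactly once in this list, so h is a bijection, and in particular bijective.
Since h is bijective, we read off the preimage of 49 from the same table: h(25) = 49, so h⁻¹(49) = 25.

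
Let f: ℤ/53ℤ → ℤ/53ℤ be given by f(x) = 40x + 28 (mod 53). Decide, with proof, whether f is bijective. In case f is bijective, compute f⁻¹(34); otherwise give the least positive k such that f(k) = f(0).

Recall: injectivity means: for all s, t in the domain, f(s) = f(t) implies s = t.
Suppose f(s) = f(t) in ℤ/53ℤ. Then 40s + 28 ≡ 40t + 28 (mod 53), so 40(s − t) ≡ 0 (mod 53).
Since gcd(40, 53) = 1, 40 is invertible modulo 53, therefore s − t ≡ 0 (mod 53), i.e. s = t.
We now compute 40⁻¹ mod 53 explicitly. Euclid's algorithm: 53 = 1·40 + 13, 40 = 3·13 + 1; back-substituting gives 1 = 4·40 − 3·53, so 40⁻¹ ≡ 4 (mod 53).
Then y ↦ 4(y − 28) is a two-sided inverse to f, so every y ∈ ℤ/53ℤ has a preimage.
Therefore f is bijective.
Since f is bijective, we compute f⁻¹(34): solve 40x + 28 ≡ 34 (mod 53), i.e. 40x ≡ 6 (mod 53).
Multiplying by 40⁻¹ = 4 gives x ≡ 4·6 = 24 ≡ 24 (mod 53).
Check: f(24) = 40·24 + 28 = 988 = 18·53 + 34 ≡ 34 (mod 53).

24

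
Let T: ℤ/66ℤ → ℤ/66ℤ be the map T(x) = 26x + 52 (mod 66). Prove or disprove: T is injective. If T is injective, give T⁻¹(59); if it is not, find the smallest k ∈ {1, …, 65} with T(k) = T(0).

33

Recall: T is injective if T(a) = T(b) implies a = b.
We have gcd(26, 66) = 2 > 1. Taking a = 0 and b = 33: T(0) = 52 and T(33) = 26·33 + 52 = 910 ≡ 52 (mod 66).
So T(0) = T(33) while 0 ≠ 33, therefore T is not injective.
Since T is not injective, we find the least positive k with T(k) = T(0): this means 26k ≡ 0 (mod 66), i.e. 66 ∣ 26k. Since gcd(26, 66) = 2, dividing through by 2 this holds exactly when 33 ∣ 13k, and as gcd(13, 33) = 1, exactly when 33 ∣ k.
The smallest positive such k is 33.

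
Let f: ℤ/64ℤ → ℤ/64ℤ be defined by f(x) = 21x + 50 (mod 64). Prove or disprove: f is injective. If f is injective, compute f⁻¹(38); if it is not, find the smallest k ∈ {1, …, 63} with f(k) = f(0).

36

If f(s) = f(t), then 21s ≡ 21t (mod 64). Because gcd(21, 64) = 1, we may cancel 21 to get s ≡ t (mod 64).
Therefore f is injective.
We now compute 21⁻¹ mod 64 explicitly. Euclid's algorithm: 64 = 3·21 + 1; back-substituting gives 1 = 61·21 − 20·64, so 21⁻¹ ≡ 61 (mod 64).
Since f is injective, we find f⁻¹(38): we need 21x ≡ 38 − 50 ≡ 52 (mod 64). Using 21⁻¹ = 61: x ≡ 61·52 = 3172 = 49·64 + 36, so x = 36.
Check: f(36) = 21·36 + 50 = 806 = 12·64 + 38 ≡ 38 (mod 64).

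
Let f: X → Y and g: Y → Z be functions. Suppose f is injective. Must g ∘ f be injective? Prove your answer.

not injective

No. Take X = Y = Z = {1, 2}, f = identity (injective), and g(x) = 1 for every x.
Then (g ∘ f)(1) = 1 = (g ∘ f)(2) with 1 ≠ 2, so g ∘ f is not injective.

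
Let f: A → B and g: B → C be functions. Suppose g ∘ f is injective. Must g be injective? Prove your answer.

not injective

No. Take A = {0, 1}, B = {0, 1, 2, 3, 4}, C = {0, 1, 2, 3, 4}, f(a) = a for each a ∈ A, and g(b) = 3 if b ∈ {3, 4} else g(b) = b.
Then g ∘ f = f is injective (A ⊂ B and f is the inclusion), but g(3) = g(4) = 3 with 3 ≠ 4, so g is not injective.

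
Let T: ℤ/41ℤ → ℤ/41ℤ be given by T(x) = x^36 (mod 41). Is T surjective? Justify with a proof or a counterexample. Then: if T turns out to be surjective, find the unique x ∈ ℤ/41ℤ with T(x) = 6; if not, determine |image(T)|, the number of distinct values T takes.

T(4): Repeated squaring mod 41: 4^1 ≡ 4, 4^2 ≡ 4² = 16, 4^4 ≡ 16² = 256 ≡ 10, 4^8 ≡ 10² = 100 ≡ 18, 4^16 ≡ 18² = 324 ≡ 37, 4^32 ≡ 37² = 1369 ≡ 16. Since 36 = 32 + 4, 4^36 ≡ 16·10: 16·10 = 160 ≡ 37. So 4^36 ≡ 37 (mod 41).
T(5): Repeated squaring mod 41: 5^1 ≡ 5, 5^2 ≡ 5² = 25, 5^4 ≡ 25² = 625 ≡ 10, 5^8 ≡ 10² = 100 ≡ 18, 5^16 ≡ 18² = 324 ≡ 37, 5^32 ≡ 37² = 1369 ≡ 16. Since 36 = 32 + 4, 5^36 ≡ 16·10: 16·10 = 160 ≡ 37. So 5^36 ≡ 37 (mod 41).
So T(4) = T(5) = 37 while 4 ≠ 5, so T is not injective.
A non-injective map from the 41-element set ℤ/41ℤ to itself takes at most 40 distinct values, so it cannot be surjective. Therefore T is not surjective.
Since T is not surjective, we determine |image(T)|. Computing x^36 mod 41 for each x (by repeated squaring, reducing mod 41 at every step), the values T(0), T(1), …, T(40) are: 0, 1, 18, 40, 37, 37, 23, 25, 10, 1, 10, 31, 4, 23, 40, 4, 16, 31, 18, 25, 16, 16, 25, 18, 31, 16, 4, 40, 23, 4, 31, 10, 1, 10, 25, 23, 37, 37, 40, 18, 1.
The distinct values are {0, 1, 4, 10, 16, 18, 23, 25, 31, 37, 40}; there are 11 of them.

11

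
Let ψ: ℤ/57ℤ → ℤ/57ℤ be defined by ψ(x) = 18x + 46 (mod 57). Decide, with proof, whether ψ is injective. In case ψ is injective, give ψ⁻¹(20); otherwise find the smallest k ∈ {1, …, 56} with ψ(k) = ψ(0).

We have gcd(18, 57) = 3 > 1. Taking a = 0 and b = 19: ψ(0) = 46 and ψ(19) = 18·19 + 46 = 388 ≡ 46 (mod 57).
So ψ(0) = ψ(19) while 0 ≠ 19, thus ψ is not injective.
Since ψ is not injective, we find the least positive k with ψ(k) = ψ(0): this means 18k ≡ 0 (mod 57), i.e. 57 ∣ 18k. Since gcd(18, 57) = 3, dividing through by 3 this holds exactly when 19 ∣ 6k, and as gcd(6, 19) = 1, exactly when 19 ∣ k.
The smallest positive such k is 19.

19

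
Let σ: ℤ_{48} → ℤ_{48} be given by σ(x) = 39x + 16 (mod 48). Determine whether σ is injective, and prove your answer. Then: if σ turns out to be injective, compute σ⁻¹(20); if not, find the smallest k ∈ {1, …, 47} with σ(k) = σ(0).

We have gcd(39, 48) = 3 > 1. Taking u = 0 and v = 16: σ(0) = 16 and σ(16) = 39·16 + 16 = 640 ≡ 16 (mod 48).
So σ(0) = σ(16) while 0 ≠ 16, thus σ is not injective.
Since σ is not injective, we find the least positive k with σ(k) = σ(0): this means 39k ≡ 0 (mod 48), i.e. 48 ∣ 39k. Since gcd(39, 48) = 3, dividing through by 3 this holds exactly when 16 ∣ 13k, and as gcd(13, 16) = 1, exactly when 16 ∣ k.
The smallest positive such k is 16.

16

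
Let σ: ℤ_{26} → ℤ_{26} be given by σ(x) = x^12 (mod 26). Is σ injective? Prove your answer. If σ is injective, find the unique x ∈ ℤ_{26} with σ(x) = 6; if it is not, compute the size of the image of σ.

4

σ(1) = 1^12 = 1.
σ(3): Repeated squaring mod 26: 3^1 ≡ 3, 3^2 ≡ 3² = 9, 3^4 ≡ 9² = 81 ≡ 3, 3^8 ≡ 3² = 9. Since 12 = 8 + 4, 3^12 ≡ 9·3: 9·3 = 27 ≡ 1. So 3^12 ≡ 1 (mod 26).
So σ(1) = σ(3) = 1 while 1 ≠ 3, hence σ is not injective.
Since σ is not injective, we determine |image(σ)|. Computing x^12 mod 26 for each x (by repeated squaring, reducing mod 26 at every step), the values σ(0), σ(1), …, σ(25) are: 0, 1, 14, 1, 14, 1, 14, 1, 14, 1, 14, 1, 14, 13, 14, 1, 14, 1, 14, 1, 14, 1, 14, 1, 14, 1.
The distinct values are {0, 1, 13, 14}; there are 4 of them.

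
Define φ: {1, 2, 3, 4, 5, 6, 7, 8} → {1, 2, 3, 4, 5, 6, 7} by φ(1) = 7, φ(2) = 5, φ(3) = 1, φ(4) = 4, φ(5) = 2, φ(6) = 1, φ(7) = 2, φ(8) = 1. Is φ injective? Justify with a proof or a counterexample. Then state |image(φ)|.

5

φ(3) = 1 = φ(6) with 3 ≠ 6, so φ is not injective.
The image of φ is {1, 2, 4, 5, 7}, which has 5 elements.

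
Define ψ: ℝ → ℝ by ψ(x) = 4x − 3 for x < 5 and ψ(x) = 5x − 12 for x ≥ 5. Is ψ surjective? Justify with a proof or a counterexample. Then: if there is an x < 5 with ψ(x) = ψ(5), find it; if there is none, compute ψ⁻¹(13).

4

Both pieces are strictly increasing (slopes 4 and 5), so each is injective on its own interval.
The left piece maps (−∞, 5) onto (−∞, 17); the right piece maps [5, ∞) onto [13, ∞).
The union (−∞, 17) ∪ [13, ∞) covers ℝ, so ψ is surjective.
For the follow-up: the images overlap, so an x < 5 with ψ(x) = ψ(5) exists. ψ(5) = 13; solving 4x − 3 = 13 for x < 5 gives x = (13 + 3)/4 = 4.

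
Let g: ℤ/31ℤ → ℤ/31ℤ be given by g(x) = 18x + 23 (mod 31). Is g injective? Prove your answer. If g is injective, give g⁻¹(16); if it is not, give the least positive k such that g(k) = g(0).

If g(u) = g(v), then 18u ≡ 18v (mod 31). Because gcd(18, 31) = 1, we may cancel 18 to get u ≡ v (mod 31).
Therefore g is injective.
We now compute 18⁻¹ mod 31 explicitly. Euclid's algorithm: 31 = 1·18 + 13, 18 = 1·13 + 5, 13 = 2·5 + 3, 5 = 1·3 + 2, 3 = 1·2 + 1; back-substituting gives 1 = 19·18 − 11·31, so 18⁻¹ ≡ 19 (mod 31).
Since g is injective, we compute g⁻¹(16): solve 18x + 23 ≡ 16 (mod 31), i.e. 18x ≡ 24 (mod 31).
Multiplying by 18⁻¹ = 19 gives x ≡ 19·24 = 456 = 14·31 + 22 ≡ 22 (mod 31).
Check: g(22) = 18·22 + 23 = 419 = 13·31 + 16 ≡ 16 (mod 31).

22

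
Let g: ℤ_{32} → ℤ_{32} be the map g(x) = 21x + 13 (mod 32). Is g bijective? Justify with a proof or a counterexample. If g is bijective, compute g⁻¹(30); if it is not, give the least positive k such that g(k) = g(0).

13

Recall: g is injective when g(s) = g(t) forces s = t.
If g(s) = g(t), then 21s ≡ 21t (mod 32). Because gcd(21, 32) = 1, we may cancel 21 to get s ≡ t (mod 32).
We now compute 21⁻¹ mod 32 explicitly. Euclid's algorithm: 32 = 1·21 + 11, 21 = 1·11 + 10, 11 = 1·10 + 1; back-substituting gives 1 = 29·21 − 19·32, so 21⁻¹ ≡ 29 (mod 32).
Then y ↦ 29(y − 13) is a two-sided inverse to g, so every y ∈ ℤ_{32} has a preimage.
So g is bijective.
Since g is bijective, we find g⁻¹(30): we need 21x ≡ 30 − 13 ≡ 17 (mod 32). Using 21⁻¹ = 29: x ≡ 29·17 = 493 = 15·32 + 13, so x = 13.
Check: g(13) = 21·13 + 13 = 286 = 8·32 + 30 ≡ 30 (mod 32).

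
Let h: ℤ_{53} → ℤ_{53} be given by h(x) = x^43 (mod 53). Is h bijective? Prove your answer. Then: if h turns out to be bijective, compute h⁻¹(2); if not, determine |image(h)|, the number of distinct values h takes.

33

Since 53 is prime, the nonzero elements of ℤ_{53} form a cyclic group of order 52.
As gcd(43, 52) = 1, raising to the 43rd power is a bijection on this group: if u^43 ≡ v^43 then (uv^{−1})^43 = 1, and the only element of order dividing gcd(43, 52) = 1 is 1, so u = v.
With h(0) = 0 this makes h injective on all of ℤ_{53}, hence bijective (finite equal-size domain and codomain). In particular h is bijective.
Since h is bijective, we find the preimage of 2. The inverse of x ↦ x^43 on (ℤ_{53})^× is x ↦ x^23, because 43·23 = 989 = 19·52 + 1 ≡ 1 (mod 52) and x^{52} = 1 for x ≠ 0 (Fermat). So h⁻¹(2) = 2^23 mod 53.
Repeated squaring mod 53: 2^1 ≡ 2, 2^2 ≡ 2² = 4, 2^4 ≡ 4² = 16, 2^8 ≡ 16² = 256 ≡ 44, 2^16 ≡ 44² = 1936 ≡ 28. Since 23 = 16 + 4 + 2 + 1, 2^23 ≡ 28·16·4·2: 28·16 = 448 ≡ 24, then 24·4 = 96 ≡ 43, then 43·2 = 86 ≡ 33. So 2^23 ≡ 33 (mod 53).
Hence h⁻¹(2) = 33.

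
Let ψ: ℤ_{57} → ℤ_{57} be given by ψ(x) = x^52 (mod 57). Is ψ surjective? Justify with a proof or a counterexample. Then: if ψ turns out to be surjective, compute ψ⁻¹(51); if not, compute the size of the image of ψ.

20

ψ(8): Repeated squaring mod 57: 8^1 ≡ 8, 8^2 ≡ 8² = 64 ≡ 7, 8^4 ≡ 7² = 49, 8^8 ≡ 49² = 2401 ≡ 7, 8^16 ≡ 7² = 49, 8^32 ≡ 49² = 2401 ≡ 7. Since 52 = 32 + 16 + 4, 8^52 ≡ 7·49·49: 7·49 = 343 ≡ 1, then 1·49 = 49. So 8^52 ≡ 49 (mod 57).
ψ(11): Repeated squaring mod 57: 11^1 ≡ 11, 11^2 ≡ 11² = 121 ≡ 7, 11^4 ≡ 7² = 49, 11^8 ≡ 49² = 2401 ≡ 7, 11^16 ≡ 7² = 49, 11^32 ≡ 49² = 2401 ≡ 7. Since 52 = 32 + 16 + 4, 11^52 ≡ 7·49·49: 7·49 = 343 ≡ 1, then 1·49 = 49. So 11^52 ≡ 49 (mod 57).
So ψ(8) = ψ(11) = 49 while 8 ≠ 11, therefore ψ is not injective.
A non-injective map from the 57-element set ℤ_{57} to itself takes at most 56 distinct values, so it cannot be surjective. Thus ψ is not surjective.
Since ψ is not surjective, we determine |image(ψ)|. Computing x^52 mod 57 for each x (by repeated squaring, reducing mod 57 at every step), the values ψ(0), ψ(1), …, ψ(56) are: 0, 1, 43, 36, 25, 16, 9, 7, 49, 42, 4, 49, 45, 28, 16, 6, 55, 43, 39, 19, 1, 24, 55, 25, 54, 28, 7, 30, 4, 4, 30, 7, 28, 54, 25, 55, 24, 1, 19, 39, 43, 55, 6, 16, 28, 45, 49, 4, 42, 49, 7, 9, 16, 25, 36, 43, 1.
The distinct values are {0, 1, 4, 6, 7, 9, 16, 19, 24, 25, 28, 30, 36, 39, 42, 43, 45, 49, 54, 55}; there are 20 of them.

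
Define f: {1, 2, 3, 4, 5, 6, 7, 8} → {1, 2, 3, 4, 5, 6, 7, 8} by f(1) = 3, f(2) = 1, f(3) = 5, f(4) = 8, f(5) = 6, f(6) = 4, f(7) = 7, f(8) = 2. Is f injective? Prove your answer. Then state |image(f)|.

The values f(1), …, f(8) are 3, 1, 5, 8, 6, 4, 7, 2 — all distinct.
So f(a) = f(b) only when a = b, and f is injective.
The image of f is {1, 2, 3, 4, 5, 6, 7, 8}, which has 8 elements.

8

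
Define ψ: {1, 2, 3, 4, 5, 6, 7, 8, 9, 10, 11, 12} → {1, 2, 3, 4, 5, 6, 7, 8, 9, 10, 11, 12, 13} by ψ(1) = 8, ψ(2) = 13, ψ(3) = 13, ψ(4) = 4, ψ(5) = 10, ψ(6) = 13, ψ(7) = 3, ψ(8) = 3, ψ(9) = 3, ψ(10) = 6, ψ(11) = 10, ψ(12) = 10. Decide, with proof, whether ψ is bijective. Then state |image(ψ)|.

ψ(2) = 13 = ψ(3) with 2 ≠ 3, so ψ is not injective, hence not bijective.
The image of ψ is {3, 4, 6, 8, 10, 13}, which has 6 elements.

6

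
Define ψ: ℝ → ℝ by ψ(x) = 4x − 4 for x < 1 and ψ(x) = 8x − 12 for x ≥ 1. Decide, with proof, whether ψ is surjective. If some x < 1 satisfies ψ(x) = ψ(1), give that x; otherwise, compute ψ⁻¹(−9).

Both pieces are strictly increasing (slopes 4 and 8), so each is injective on its own interval.
The left piece maps (−∞, 1) onto (−∞, 0); the right piece maps [1, ∞) onto [−4, ∞).
The union (−∞, 0) ∪ [−4, ∞) covers ℝ, so ψ is surjective.
For the follow-up: the images overlap, so an x < 1 with ψ(x) = ψ(1) exists. ψ(1) = −4; solving 4x − 4 = −4 for x < 1 gives x = (−4 + 4)/4 = 0.

0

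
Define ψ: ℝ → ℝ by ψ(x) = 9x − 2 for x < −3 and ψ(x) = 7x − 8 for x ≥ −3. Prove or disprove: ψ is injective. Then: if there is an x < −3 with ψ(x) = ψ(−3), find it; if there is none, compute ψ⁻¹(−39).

Both pieces are strictly increasing (slopes 9 and 7), so each is injective on its own interval.
The left piece maps (−∞, −3) onto (−∞, −29); the right piece maps [−3, ∞) onto [−29, ∞).
These images are disjoint, so no value is attained by both pieces. Thus ψ is injective.
Because the two images are disjoint, no x < −3 has ψ(x) = ψ(−3), so we compute ψ⁻¹(−39): −39 lies in (−∞, −29), so solve 9x − 2 = −39: x = (−39 + 2)/9 = −37/9.

-37/9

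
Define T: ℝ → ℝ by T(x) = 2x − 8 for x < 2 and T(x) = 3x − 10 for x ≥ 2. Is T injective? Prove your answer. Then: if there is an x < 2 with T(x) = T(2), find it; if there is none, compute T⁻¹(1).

11/3

Both pieces are strictly increasing (slopes 2 and 3), so each is injective on its own interval.
The left piece maps (−∞, 2) onto (−∞, −4); the right piece maps [2, ∞) onto [−4, ∞).
These images are disjoint, so no value is attained by both pieces. Hence T is injective.
Because the two images are disjoint, no x < 2 has T(x) = T(2), so we compute T⁻¹(1): 1 lies in [−4, ∞), so solve 3x − 10 = 1: x = (1 + 10)/3 = 11/3.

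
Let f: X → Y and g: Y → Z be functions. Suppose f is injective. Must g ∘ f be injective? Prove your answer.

not injective

No. Take X = Y = Z = {1, 2, 3}, f = identity (injective), and g(x) = 1 for every x.
Then (g ∘ f)(1) = 1 = (g ∘ f)(3) with 1 ≠ 3, so g ∘ f is not injective.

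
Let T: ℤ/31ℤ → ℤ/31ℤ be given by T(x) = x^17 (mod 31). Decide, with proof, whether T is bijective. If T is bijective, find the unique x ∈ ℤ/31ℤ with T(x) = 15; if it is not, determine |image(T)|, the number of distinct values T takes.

27

Since 31 is prime, the nonzero elements of ℤ/31ℤ form a cyclic group of order 30.
As gcd(17, 30) = 1, raising to the 17th power is a bijection on this group: if s^17 ≡ t^17 then (st^{−1})^17 = 1, and the only element of order dividing gcd(17, 30) = 1 is 1, so s = t.
With T(0) = 0 this makes T injective on all of ℤ/31ℤ, hence bijective (finite equal-size domain and codomain). In particular T is bijective.
Since T is bijective, we find the preimage of 15. The inverse of x ↦ x^17 on (ℤ/31ℤ)^× is x ↦ x^23, because 17·23 = 391 = 13·30 + 1 ≡ 1 (mod 30) and x^{30} = 1 for x ≠ 0 (Fermat). So T⁻¹(15) = 15^23 mod 31.
Repeated squaring mod 31: 15^1 ≡ 15, 15^2 ≡ 15² = 225 ≡ 8, 15^4 ≡ 8² = 64 ≡ 2, 15^8 ≡ 2² = 4, 15^16 ≡ 4² = 16. Since 23 = 16 + 4 + 2 + 1, 15^23 ≡ 16·2·8·15: 16·2 = 32 ≡ 1, then 1·8 = 8, then 8·15 = 120 ≡ 27. So 15^23 ≡ 27 (mod 31).
Hence T⁻¹(15) = 27.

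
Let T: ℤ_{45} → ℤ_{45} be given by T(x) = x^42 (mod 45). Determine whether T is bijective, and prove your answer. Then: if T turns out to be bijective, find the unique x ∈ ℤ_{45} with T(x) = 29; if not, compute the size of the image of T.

T(1) = 1^42 = 1.
T(4): Repeated squaring mod 45: 4^1 ≡ 4, 4^2 ≡ 4² = 16, 4^4 ≡ 16² = 256 ≡ 31, 4^8 ≡ 31² = 961 ≡ 16, 4^16 ≡ 16² = 256 ≡ 31, 4^32 ≡ 31² = 961 ≡ 16. Since 42 = 32 + 8 + 2, 4^42 ≡ 16·16·16: 16·16 = 256 ≡ 31, then 31·16 = 496 ≡ 1. So 4^42 ≡ 1 (mod 45).
So T(1) = T(4) = 1 while 1 ≠ 4, thus T is not injective, hence not bijective.
Since T is not bijective, we determine |image(T)|. Computing x^42 mod 45 for each x (by repeated squaring, reducing mod 45 at every step), the values T(0), T(1), …, T(44) are: 0, 1, 19, 9, 1, 10, 36, 19, 19, 36, 10, 1, 9, 19, 1, 0, 1, 19, 9, 1, 10, 36, 19, 19, 36, 10, 1, 9, 19, 1, 0, 1, 19, 9, 1, 10, 36, 19, 19, 36, 10, 1, 9, 19, 1.
The distinct values are {0, 1, 9, 10, 19, 36}; there are 6 of them.

6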